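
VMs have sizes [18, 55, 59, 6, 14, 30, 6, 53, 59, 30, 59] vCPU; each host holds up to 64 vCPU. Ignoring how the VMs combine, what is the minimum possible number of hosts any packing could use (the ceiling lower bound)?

7 hosts

Total size = 18 + 55 + 59 + 6 + 14 + 30 + 6 + 53 + 59 + 30 + 59 = 389 vCPU.
⌈389 / 64⌉ = 7.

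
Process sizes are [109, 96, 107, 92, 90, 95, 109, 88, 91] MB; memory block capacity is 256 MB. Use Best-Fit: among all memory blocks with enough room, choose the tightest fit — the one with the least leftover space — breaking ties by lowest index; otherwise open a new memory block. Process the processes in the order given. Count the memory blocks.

memory block 1: place 109 MB, 147 MB left
memory block 1: place 96 MB, 51 MB left
memory block 2: place 107 MB, 149 MB left
memory block 2: place 92 MB, 57 MB left
memory block 3: place 90 MB, 166 MB left
memory block 3: place 95 MB, 71 MB left
memory block 4: place 109 MB, 147 MB left
memory block 4: place 88 MB, 59 MB left
memory block 5: place 91 MB, 165 MB left

5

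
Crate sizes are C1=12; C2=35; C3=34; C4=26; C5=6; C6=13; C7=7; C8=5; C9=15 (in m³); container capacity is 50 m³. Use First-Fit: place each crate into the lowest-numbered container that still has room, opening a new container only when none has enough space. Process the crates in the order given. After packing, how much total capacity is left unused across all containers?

container 1: place C1 (12 m³), 38 m³ left
container 1: place C2 (35 m³), 3 m³ left
container 2: place C3 (34 m³), 16 m³ left
container 3: place C4 (26 m³), 24 m³ left
container 2: place C5 (6 m³), 10 m³ left
container 3: place C6 (13 m³), 11 m³ left
container 2: place C7 (7 m³), 3 m³ left
container 3: place C8 (5 m³), 6 m³ left
container 4: place C9 (15 m³), 35 m³ left
4 containers × 50 m³ = 200 m³; used 153 m³; unused 47 m³.

47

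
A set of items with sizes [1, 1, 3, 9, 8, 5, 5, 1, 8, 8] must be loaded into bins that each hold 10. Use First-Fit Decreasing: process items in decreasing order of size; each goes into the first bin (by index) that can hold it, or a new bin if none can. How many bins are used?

6 bins

Sorted descending: 9, 8, 8, 8, 5, 5, 3, 1, 1, 1.
bin 1: place 9, 1 left
bin 2: place 8, 2 left
bin 3: place 8, 2 left
bin 4: place 8, 2 left
bin 5: place 5, 5 left
bin 5: place 5, 0 left
bin 6: place 3, 7 left
bin 1: place 1, 0 left
bin 2: place 1, 1 left
bin 2: place 1, 0 left
Final bins: [9,1] [8,1,1] [8] [8] [5,5] [3].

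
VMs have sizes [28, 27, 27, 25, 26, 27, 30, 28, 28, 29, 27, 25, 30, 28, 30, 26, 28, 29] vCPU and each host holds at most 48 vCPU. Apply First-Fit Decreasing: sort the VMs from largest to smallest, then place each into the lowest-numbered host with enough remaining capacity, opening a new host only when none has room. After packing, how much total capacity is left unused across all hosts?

366

Sorted descending: 30, 30, 30, 29, 29, 28, 28, 28, 28, 28, 27, 27, 27, 27, 26, 26, 25, 25.
30 vCPU → host 1 (remaining 18 vCPU)
30 vCPU → host 2 (remaining 18 vCPU)
30 vCPU → host 3 (remaining 18 vCPU)
29 vCPU → host 4 (remaining 19 vCPU)
29 vCPU → host 5 (remaining 19 vCPU)
28 vCPU → host 6 (remaining 20 vCPU)
28 vCPU → host 7 (remaining 20 vCPU)
28 vCPU → host 8 (remaining 20 vCPU)
28 vCPU → host 9 (remaining 20 vCPU)
28 vCPU → host 10 (remaining 20 vCPU)
27 vCPU → host 11 (remaining 21 vCPU)
27 vCPU → host 12 (remaining 21 vCPU)
27 vCPU → host 13 (remaining 21 vCPU)
27 vCPU → host 14 (remaining 21 vCPU)
26 vCPU → host 15 (remaining 22 vCPU)
26 vCPU → host 16 (remaining 22 vCPU)
25 vCPU → host 17 (remaining 23 vCPU)
25 vCPU → host 18 (remaining 23 vCPU)
18 hosts × 48 vCPU = 864 vCPU; used 498 vCPU; unused 366 vCPU.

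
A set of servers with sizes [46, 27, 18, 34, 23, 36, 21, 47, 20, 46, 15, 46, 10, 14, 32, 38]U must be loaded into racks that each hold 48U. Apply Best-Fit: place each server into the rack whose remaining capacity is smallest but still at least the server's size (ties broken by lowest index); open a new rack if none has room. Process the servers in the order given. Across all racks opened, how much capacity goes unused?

55

Put 46U in rack 1; 2U remain.
Put 27U in rack 2; 21U remain.
Put 18U in rack 2; 3U remain.
Put 34U in rack 3; 14U remain.
Put 23U in rack 4; 25U remain.
Put 36U in rack 5; 12U remain.
Put 21U in rack 4; 4U remain.
Put 47U in rack 6; 1U remain.
Put 20U in rack 7; 28U remain.
Put 46U in rack 8; 2U remain.
Put 15U in rack 7; 13U remain.
Put 46U in rack 9; 2U remain.
Put 10U in rack 5; 2U remain.
Put 14U in rack 3; 0U remain.
Put 32U in rack 10; 16U remain.
Put 38U in rack 11; 10U remain.
11 racks × 48U = 528U; used 473U; unused 55U.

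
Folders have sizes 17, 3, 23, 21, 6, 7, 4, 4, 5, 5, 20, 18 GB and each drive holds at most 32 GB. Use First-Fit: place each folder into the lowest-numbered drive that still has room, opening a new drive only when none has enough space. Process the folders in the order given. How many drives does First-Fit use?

5 drives

Put 17 GB in drive 1; 15 GB remain.
Put 3 GB in drive 1; 12 GB remain.
Put 23 GB in drive 2; 9 GB remain.
Put 21 GB in drive 3; 11 GB remain.
Put 6 GB in drive 1; 6 GB remain.
Put 7 GB in drive 2; 2 GB remain.
Put 4 GB in drive 1; 2 GB remain.
Put 4 GB in drive 3; 7 GB remain.
Put 5 GB in drive 3; 2 GB remain.
Put 5 GB in drive 4; 27 GB remain.
Put 20 GB in drive 4; 7 GB remain.
Put 18 GB in drive 5; 14 GB remain.
Final drives: [17,3,6,4] [23,7] [21,4,5] [5,20] [18].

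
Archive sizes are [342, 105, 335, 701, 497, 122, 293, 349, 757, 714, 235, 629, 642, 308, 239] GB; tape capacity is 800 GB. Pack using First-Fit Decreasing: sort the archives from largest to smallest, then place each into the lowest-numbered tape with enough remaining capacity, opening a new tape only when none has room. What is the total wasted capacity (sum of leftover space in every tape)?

Sorted descending: 757, 714, 701, 642, 629, 497, 349, 342, 335, 308, 293, 239, 235, 122, 105.
Put 757 GB in tape 1; 43 GB remain.
Put 714 GB in tape 2; 86 GB remain.
Put 701 GB in tape 3; 99 GB remain.
Put 642 GB in tape 4; 158 GB remain.
Put 629 GB in tape 5; 171 GB remain.
Put 497 GB in tape 6; 303 GB remain.
Put 349 GB in tape 7; 451 GB remain.
Put 342 GB in tape 7; 109 GB remain.
Put 335 GB in tape 8; 465 GB remain.
Put 308 GB in tape 8; 157 GB remain.
Put 293 GB in tape 6; 10 GB remain.
Put 239 GB in tape 9; 561 GB remain.
Put 235 GB in tape 9; 326 GB remain.
Put 122 GB in tape 4; 36 GB remain.
Put 105 GB in tape 5; 66 GB remain.
9 tapes × 800 GB = 7200 GB; used 6268 GB; unused 932 GB.

932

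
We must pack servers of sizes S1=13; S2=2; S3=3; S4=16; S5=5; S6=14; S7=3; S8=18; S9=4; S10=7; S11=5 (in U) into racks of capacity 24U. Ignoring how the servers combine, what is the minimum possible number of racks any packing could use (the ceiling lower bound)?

Total size = 13 + 2 + 3 + 16 + 5 + 14 + 3 + 18 + 4 + 7 + 5 = 90U.
⌈90 / 24⌉ = 4.

4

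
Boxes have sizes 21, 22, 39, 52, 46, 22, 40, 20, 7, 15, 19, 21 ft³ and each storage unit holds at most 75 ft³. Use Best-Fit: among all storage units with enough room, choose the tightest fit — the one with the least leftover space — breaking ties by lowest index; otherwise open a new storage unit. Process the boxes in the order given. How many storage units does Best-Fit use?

21 ft³ → storage unit 1 (remaining 54 ft³)
22 ft³ → storage unit 1 (remaining 32 ft³)
39 ft³ → storage unit 2 (remaining 36 ft³)
52 ft³ → storage unit 3 (remaining 23 ft³)
46 ft³ → storage unit 4 (remaining 29 ft³)
22 ft³ → storage unit 3 (remaining 1 ft³)
40 ft³ → storage unit 5 (remaining 35 ft³)
20 ft³ → storage unit 4 (remaining 9 ft³)
7 ft³ → storage unit 4 (remaining 2 ft³)
15 ft³ → storage unit 1 (remaining 17 ft³)
19 ft³ → storage unit 5 (remaining 16 ft³)
21 ft³ → storage unit 2 (remaining 15 ft³)

5 storage units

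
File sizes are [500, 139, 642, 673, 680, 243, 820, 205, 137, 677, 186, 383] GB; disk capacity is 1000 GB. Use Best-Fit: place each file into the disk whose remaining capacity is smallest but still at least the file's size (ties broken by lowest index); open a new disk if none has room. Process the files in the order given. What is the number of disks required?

7 disks

Put 500 GB in disk 1; 500 GB remain.
Put 139 GB in disk 1; 361 GB remain.
Put 642 GB in disk 2; 358 GB remain.
Put 673 GB in disk 3; 327 GB remain.
Put 680 GB in disk 4; 320 GB remain.
Put 243 GB in disk 4; 77 GB remain.
Put 820 GB in disk 5; 180 GB remain.
Put 205 GB in disk 3; 122 GB remain.
Put 137 GB in disk 5; 43 GB remain.
Put 677 GB in disk 6; 323 GB remain.
Put 186 GB in disk 6; 137 GB remain.
Put 383 GB in disk 7; 617 GB remain.
Final disks: [500,139] [642] [673,205] [680,243] [820,137] [677,186] [383].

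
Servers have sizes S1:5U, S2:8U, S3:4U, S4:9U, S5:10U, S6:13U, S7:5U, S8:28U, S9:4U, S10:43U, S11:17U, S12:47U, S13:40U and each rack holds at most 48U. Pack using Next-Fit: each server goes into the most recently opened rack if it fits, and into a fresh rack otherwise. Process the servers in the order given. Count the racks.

rack 1: place S1 (5U), 43U left
rack 1: place S2 (8U), 35U left
rack 1: place S3 (4U), 31U left
rack 1: place S4 (9U), 22U left
rack 1: place S5 (10U), 12U left
rack 2: place S6 (13U), 35U left
rack 2: place S7 (5U), 30U left
rack 2: place S8 (28U), 2U left
rack 3: place S9 (4U), 44U left
rack 3: place S10 (43U), 1U left
rack 4: place S11 (17U), 31U left
rack 5: place S12 (47U), 1U left
rack 6: place S13 (40U), 8U left
Final racks: [5,8,4,9,10] [13,5,28] [4,43] [17] [47] [40].

6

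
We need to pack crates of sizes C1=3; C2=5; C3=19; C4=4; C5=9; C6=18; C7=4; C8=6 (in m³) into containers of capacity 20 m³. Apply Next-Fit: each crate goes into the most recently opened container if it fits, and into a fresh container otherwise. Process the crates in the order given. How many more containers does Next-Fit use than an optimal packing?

1

Next-Fit: [3,5] [19] [4,9] [18] [4,6] → 5 containers.
Total size 68 m³; any packing needs at least ⌈68/20⌉ = 4 containers.
An optimal packing achieves that bound: [19] [18] [9,6,5] [4,4,3] → 4 containers.
Excess: 5 − 4 = 1.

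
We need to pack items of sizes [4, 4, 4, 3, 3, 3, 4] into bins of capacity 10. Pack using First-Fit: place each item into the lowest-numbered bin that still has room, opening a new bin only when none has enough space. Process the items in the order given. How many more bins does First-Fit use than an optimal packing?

First-Fit: [4,4] [4,3,3] [3,4] → 3 bins.
Total size 25; any packing needs at least ⌈25/10⌉ = 3 bins.
So 3 is already optimal.

0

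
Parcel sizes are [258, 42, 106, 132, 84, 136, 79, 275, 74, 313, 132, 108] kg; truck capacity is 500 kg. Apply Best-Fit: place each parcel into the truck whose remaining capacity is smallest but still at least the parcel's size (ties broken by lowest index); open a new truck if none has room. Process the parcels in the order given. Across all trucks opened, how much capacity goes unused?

261

Put 258 kg in truck 1; 242 kg remain.
Put 42 kg in truck 1; 200 kg remain.
Put 106 kg in truck 1; 94 kg remain.
Put 132 kg in truck 2; 368 kg remain.
Put 84 kg in truck 1; 10 kg remain.
Put 136 kg in truck 2; 232 kg remain.
Put 79 kg in truck 2; 153 kg remain.
Put 275 kg in truck 3; 225 kg remain.
Put 74 kg in truck 2; 79 kg remain.
Put 313 kg in truck 4; 187 kg remain.
Put 132 kg in truck 4; 55 kg remain.
Put 108 kg in truck 3; 117 kg remain.
4 trucks × 500 kg = 2000 kg; used 1739 kg; unused 261 kg.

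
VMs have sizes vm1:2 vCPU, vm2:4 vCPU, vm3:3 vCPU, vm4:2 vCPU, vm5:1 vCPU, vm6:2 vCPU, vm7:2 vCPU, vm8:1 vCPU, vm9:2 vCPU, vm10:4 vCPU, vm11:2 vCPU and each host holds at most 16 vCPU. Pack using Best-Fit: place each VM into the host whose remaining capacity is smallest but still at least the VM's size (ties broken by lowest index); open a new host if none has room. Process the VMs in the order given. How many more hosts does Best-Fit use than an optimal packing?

Best-Fit: [2,4,3,2,1,2,2] [1,2,4,2] → 2 hosts.
Total size 25 vCPU; any packing needs at least ⌈25/16⌉ = 2 hosts.
So 2 is already optimal.

0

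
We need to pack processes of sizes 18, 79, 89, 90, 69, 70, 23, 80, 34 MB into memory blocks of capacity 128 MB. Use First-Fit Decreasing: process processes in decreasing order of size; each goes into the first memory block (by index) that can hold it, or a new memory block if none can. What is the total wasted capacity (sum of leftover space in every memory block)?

216

Sorted descending: 90, 89, 80, 79, 70, 69, 34, 23, 18.
memory block 1: place 90 MB, 38 MB left
memory block 2: place 89 MB, 39 MB left
memory block 3: place 80 MB, 48 MB left
memory block 4: place 79 MB, 49 MB left
memory block 5: place 70 MB, 58 MB left
memory block 6: place 69 MB, 59 MB left
memory block 1: place 34 MB, 4 MB left
memory block 2: place 23 MB, 16 MB left
memory block 3: place 18 MB, 30 MB left
6 memory blocks × 128 MB = 768 MB; used 552 MB; unused 216 MB.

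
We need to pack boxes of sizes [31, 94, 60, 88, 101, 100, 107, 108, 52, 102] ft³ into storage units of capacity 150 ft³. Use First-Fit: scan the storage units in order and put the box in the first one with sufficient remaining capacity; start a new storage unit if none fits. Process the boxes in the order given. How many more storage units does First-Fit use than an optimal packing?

1

First-Fit: [31,94] [60,88] [101] [100] [107] [108] [52] [102] → 8 storage units.
7 boxes exceed 75 ft³ (half the capacity), and no two of those can share a storage unit, so at least 7 storage units are needed.
An optimal packing achieves that bound: [108,31] [107] [102] [101] [100] [94,52] [88,60] → 7 storage units.
Excess: 8 − 7 = 1.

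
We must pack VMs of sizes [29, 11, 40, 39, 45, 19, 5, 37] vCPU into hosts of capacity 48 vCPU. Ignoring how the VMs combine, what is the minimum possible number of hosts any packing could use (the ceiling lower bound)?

5 hosts

Total size = 29 + 11 + 40 + 39 + 45 + 19 + 5 + 37 = 225 vCPU.
⌈225 / 48⌉ = 5.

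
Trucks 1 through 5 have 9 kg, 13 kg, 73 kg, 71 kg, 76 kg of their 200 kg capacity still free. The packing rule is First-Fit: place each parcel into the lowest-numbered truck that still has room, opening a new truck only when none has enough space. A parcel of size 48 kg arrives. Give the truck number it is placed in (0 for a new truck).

3

Trucks with room: truck 3 (73 kg), truck 4 (71 kg), truck 5 (76 kg).
The first with room is truck 3.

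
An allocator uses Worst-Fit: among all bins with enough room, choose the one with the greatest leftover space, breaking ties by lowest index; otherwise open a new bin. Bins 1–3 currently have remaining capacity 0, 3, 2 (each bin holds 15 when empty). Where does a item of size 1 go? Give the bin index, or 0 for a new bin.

2

Bins with room: bin 2 (3), bin 3 (2).
Most room is bin 2 with 3 free.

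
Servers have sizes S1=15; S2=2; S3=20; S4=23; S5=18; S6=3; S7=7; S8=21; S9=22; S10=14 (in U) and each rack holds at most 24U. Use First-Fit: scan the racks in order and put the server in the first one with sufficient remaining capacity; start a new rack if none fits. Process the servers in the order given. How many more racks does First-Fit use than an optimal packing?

First-Fit: [15,2,3] [20] [23] [18] [7,14] [21] [22] → 7 racks.
Total size 145U; any packing needs at least ⌈145/24⌉ = 7 racks.
So 7 is already optimal.

0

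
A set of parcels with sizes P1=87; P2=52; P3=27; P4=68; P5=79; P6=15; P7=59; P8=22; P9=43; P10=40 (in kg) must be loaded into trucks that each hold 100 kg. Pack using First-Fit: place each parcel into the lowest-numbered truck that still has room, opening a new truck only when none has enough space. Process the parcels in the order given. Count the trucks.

6 trucks

Put P1 (87 kg) in truck 1; 13 kg remain.
Put P2 (52 kg) in truck 2; 48 kg remain.
Put P3 (27 kg) in truck 2; 21 kg remain.
Put P4 (68 kg) in truck 3; 32 kg remain.
Put P5 (79 kg) in truck 4; 21 kg remain.
Put P6 (15 kg) in truck 2; 6 kg remain.
Put P7 (59 kg) in truck 5; 41 kg remain.
Put P8 (22 kg) in truck 3; 10 kg remain.
Put P9 (43 kg) in truck 6; 57 kg remain.
Put P10 (40 kg) in truck 5; 1 kg remain.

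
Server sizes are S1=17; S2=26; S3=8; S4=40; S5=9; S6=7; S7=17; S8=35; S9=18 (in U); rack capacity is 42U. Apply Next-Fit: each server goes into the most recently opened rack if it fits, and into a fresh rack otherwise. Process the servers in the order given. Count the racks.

Put S1 (17U) in rack 1; 25U remain.
Put S2 (26U) in rack 2; 16U remain.
Put S3 (8U) in rack 2; 8U remain.
Put S4 (40U) in rack 3; 2U remain.
Put S5 (9U) in rack 4; 33U remain.
Put S6 (7U) in rack 4; 26U remain.
Put S7 (17U) in rack 4; 9U remain.
Put S8 (35U) in rack 5; 7U remain.
Put S9 (18U) in rack 6; 24U remain.
Final racks: [17] [26,8] [40] [9,7,17] [35] [18].

6 racks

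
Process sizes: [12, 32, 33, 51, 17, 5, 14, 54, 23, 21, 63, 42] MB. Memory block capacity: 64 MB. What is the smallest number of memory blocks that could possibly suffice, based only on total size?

Total size = 12 + 32 + 33 + 51 + 17 + 5 + 14 + 54 + 23 + 21 + 63 + 42 = 367 MB.
⌈367 / 64⌉ = 6.

6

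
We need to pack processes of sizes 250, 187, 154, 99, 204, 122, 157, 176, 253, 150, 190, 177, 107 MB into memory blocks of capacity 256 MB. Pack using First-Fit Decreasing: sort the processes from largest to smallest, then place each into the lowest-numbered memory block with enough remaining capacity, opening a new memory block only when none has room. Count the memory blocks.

11 memory blocks

Sorted descending: 253, 250, 204, 190, 187, 177, 176, 157, 154, 150, 122, 107, 99.
memory block 1: place 253 MB, 3 MB left
memory block 2: place 250 MB, 6 MB left
memory block 3: place 204 MB, 52 MB left
memory block 4: place 190 MB, 66 MB left
memory block 5: place 187 MB, 69 MB left
memory block 6: place 177 MB, 79 MB left
memory block 7: place 176 MB, 80 MB left
memory block 8: place 157 MB, 99 MB left
memory block 9: place 154 MB, 102 MB left
memory block 10: place 150 MB, 106 MB left
memory block 11: place 122 MB, 134 MB left
memory block 11: place 107 MB, 27 MB left
memory block 8: place 99 MB, 0 MB left
Final memory blocks: [253] [250] [204] [190] [187] [177] [176] [157,99] [154] [150] [122,107].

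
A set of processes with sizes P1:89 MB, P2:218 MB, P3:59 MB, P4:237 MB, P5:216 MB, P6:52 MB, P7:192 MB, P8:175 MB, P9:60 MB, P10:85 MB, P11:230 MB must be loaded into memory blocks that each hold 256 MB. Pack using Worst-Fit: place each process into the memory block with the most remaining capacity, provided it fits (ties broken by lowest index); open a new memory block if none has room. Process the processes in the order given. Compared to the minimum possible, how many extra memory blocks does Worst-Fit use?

1

Worst-Fit: [89,59,52] [218] [237] [216] [192] [175,60] [85] [230] → 8 memory blocks.
Total size 1613 MB; any packing needs at least ⌈1613/256⌉ = 7 memory blocks.
An optimal packing achieves that bound: [237] [230] [218] [216] [192,60] [175,59] [89,85,52] → 7 memory blocks.
Excess: 8 − 7 = 1.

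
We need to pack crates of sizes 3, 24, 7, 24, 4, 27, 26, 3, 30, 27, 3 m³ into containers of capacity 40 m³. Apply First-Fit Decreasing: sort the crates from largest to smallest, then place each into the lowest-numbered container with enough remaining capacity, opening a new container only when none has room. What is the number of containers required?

Sorted descending: 30, 27, 27, 26, 24, 24, 7, 4, 3, 3, 3.
container 1: place 30 m³, 10 m³ left
container 2: place 27 m³, 13 m³ left
container 3: place 27 m³, 13 m³ left
container 4: place 26 m³, 14 m³ left
container 5: place 24 m³, 16 m³ left
container 6: place 24 m³, 16 m³ left
container 1: place 7 m³, 3 m³ left
container 2: place 4 m³, 9 m³ left
container 1: place 3 m³, 0 m³ left
container 2: place 3 m³, 6 m³ left
container 2: place 3 m³, 3 m³ left
Final containers: [30,7,3] [27,4,3,3] [27] [26] [24] [24].

6 containers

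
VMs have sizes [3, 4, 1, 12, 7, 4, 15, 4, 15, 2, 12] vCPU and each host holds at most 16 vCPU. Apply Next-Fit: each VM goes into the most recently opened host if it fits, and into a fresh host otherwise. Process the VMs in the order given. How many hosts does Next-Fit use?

3 vCPU → host 1 (remaining 13 vCPU)
4 vCPU → host 1 (remaining 9 vCPU)
1 vCPU → host 1 (remaining 8 vCPU)
12 vCPU → host 2 (remaining 4 vCPU)
7 vCPU → host 3 (remaining 9 vCPU)
4 vCPU → host 3 (remaining 5 vCPU)
15 vCPU → host 4 (remaining 1 vCPU)
4 vCPU → host 5 (remaining 12 vCPU)
15 vCPU → host 6 (remaining 1 vCPU)
2 vCPU → host 7 (remaining 14 vCPU)
12 vCPU → host 7 (remaining 2 vCPU)
Final hosts: [3,4,1] [12] [7,4] [15] [4] [15] [2,12].

7 hosts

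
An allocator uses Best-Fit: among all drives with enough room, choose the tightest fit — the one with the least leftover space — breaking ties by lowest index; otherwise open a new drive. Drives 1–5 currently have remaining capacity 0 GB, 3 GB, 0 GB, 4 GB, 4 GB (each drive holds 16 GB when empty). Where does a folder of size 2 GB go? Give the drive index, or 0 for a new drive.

Drives with room: drive 2 (3 GB), drive 4 (4 GB), drive 5 (4 GB).
Tightest fit is drive 2 with 3 GB free.

2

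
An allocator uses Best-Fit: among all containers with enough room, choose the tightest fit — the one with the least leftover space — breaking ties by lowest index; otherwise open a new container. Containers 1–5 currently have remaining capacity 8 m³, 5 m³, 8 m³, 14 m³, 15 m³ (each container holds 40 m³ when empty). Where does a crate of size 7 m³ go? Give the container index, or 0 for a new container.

Containers with room: container 1 (8 m³), container 3 (8 m³), container 4 (14 m³), container 5 (15 m³).
Tightest fit is container 1 with 8 m³ free.

1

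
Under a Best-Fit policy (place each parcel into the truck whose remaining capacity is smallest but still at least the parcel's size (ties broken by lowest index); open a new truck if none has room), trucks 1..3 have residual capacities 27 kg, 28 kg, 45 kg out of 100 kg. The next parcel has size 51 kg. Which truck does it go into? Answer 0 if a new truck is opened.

No truck has ≥ 51 kg free, so a new truck is opened.

0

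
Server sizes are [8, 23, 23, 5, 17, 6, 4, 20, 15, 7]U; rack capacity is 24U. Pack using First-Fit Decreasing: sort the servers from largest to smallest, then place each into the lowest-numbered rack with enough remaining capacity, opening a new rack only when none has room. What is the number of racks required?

6 racks

Sorted descending: 23, 23, 20, 17, 15, 8, 7, 6, 5, 4.
23U → rack 1 (remaining 1U)
23U → rack 2 (remaining 1U)
20U → rack 3 (remaining 4U)
17U → rack 4 (remaining 7U)
15U → rack 5 (remaining 9U)
8U → rack 5 (remaining 1U)
7U → rack 4 (remaining 0U)
6U → rack 6 (remaining 18U)
5U → rack 6 (remaining 13U)
4U → rack 3 (remaining 0U)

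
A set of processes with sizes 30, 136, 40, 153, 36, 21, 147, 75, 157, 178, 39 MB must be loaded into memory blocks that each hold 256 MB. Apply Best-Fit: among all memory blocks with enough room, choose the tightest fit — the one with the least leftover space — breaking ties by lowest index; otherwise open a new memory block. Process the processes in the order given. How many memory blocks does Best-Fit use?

5

Put 30 MB in memory block 1; 226 MB remain.
Put 136 MB in memory block 1; 90 MB remain.
Put 40 MB in memory block 1; 50 MB remain.
Put 153 MB in memory block 2; 103 MB remain.
Put 36 MB in memory block 1; 14 MB remain.
Put 21 MB in memory block 2; 82 MB remain.
Put 147 MB in memory block 3; 109 MB remain.
Put 75 MB in memory block 2; 7 MB remain.
Put 157 MB in memory block 4; 99 MB remain.
Put 178 MB in memory block 5; 78 MB remain.
Put 39 MB in memory block 5; 39 MB remain.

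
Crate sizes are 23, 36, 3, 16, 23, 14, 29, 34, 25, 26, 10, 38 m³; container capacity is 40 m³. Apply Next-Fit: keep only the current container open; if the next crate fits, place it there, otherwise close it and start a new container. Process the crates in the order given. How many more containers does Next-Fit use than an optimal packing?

1

Next-Fit: [23] [36,3] [16,23] [14] [29] [34] [25] [26,10] [38] → 9 containers.
8 crates exceed 20 m³ (half the capacity), and no two of those can share a container, so at least 8 containers are needed.
An optimal packing achieves that bound: [38] [36,3] [34] [29,10] [26,14] [25] [23,16] [23] → 8 containers.
Excess: 9 − 8 = 1.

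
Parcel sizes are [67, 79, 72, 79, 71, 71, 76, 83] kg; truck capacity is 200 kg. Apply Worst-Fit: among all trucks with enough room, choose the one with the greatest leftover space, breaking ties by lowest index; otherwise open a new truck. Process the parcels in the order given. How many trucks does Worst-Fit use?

67 kg → truck 1 (remaining 133 kg)
79 kg → truck 1 (remaining 54 kg)
72 kg → truck 2 (remaining 128 kg)
79 kg → truck 2 (remaining 49 kg)
71 kg → truck 3 (remaining 129 kg)
71 kg → truck 3 (remaining 58 kg)
76 kg → truck 4 (remaining 124 kg)
83 kg → truck 4 (remaining 41 kg)
Final trucks: [67,79] [72,79] [71,71] [76,83].

4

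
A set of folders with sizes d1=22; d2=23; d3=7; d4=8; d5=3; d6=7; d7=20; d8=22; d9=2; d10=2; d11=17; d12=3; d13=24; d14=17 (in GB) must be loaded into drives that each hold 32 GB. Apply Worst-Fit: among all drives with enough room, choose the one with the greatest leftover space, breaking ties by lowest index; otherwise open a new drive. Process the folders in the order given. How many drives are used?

d1 (22 GB) → drive 1 (remaining 10 GB)
d2 (23 GB) → drive 2 (remaining 9 GB)
d3 (7 GB) → drive 1 (remaining 3 GB)
d4 (8 GB) → drive 2 (remaining 1 GB)
d5 (3 GB) → drive 1 (remaining 0 GB)
d6 (7 GB) → drive 3 (remaining 25 GB)
d7 (20 GB) → drive 3 (remaining 5 GB)
d8 (22 GB) → drive 4 (remaining 10 GB)
d9 (2 GB) → drive 4 (remaining 8 GB)
d10 (2 GB) → drive 4 (remaining 6 GB)
d11 (17 GB) → drive 5 (remaining 15 GB)
d12 (3 GB) → drive 5 (remaining 12 GB)
d13 (24 GB) → drive 6 (remaining 8 GB)
d14 (17 GB) → drive 7 (remaining 15 GB)

7 drives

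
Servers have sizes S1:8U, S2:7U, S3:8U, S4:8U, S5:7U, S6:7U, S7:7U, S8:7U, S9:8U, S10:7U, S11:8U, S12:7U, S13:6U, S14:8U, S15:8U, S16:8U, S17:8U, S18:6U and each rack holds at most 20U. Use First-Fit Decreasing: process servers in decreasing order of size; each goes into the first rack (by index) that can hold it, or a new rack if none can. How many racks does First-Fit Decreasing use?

8

Sorted descending: 8, 8, 8, 8, 8, 8, 8, 8, 8, 7, 7, 7, 7, 7, 7, 7, 6, 6.
8U → rack 1 (remaining 12U)
8U → rack 1 (remaining 4U)
8U → rack 2 (remaining 12U)
8U → rack 2 (remaining 4U)
8U → rack 3 (remaining 12U)
8U → rack 3 (remaining 4U)
8U → rack 4 (remaining 12U)
8U → rack 4 (remaining 4U)
8U → rack 5 (remaining 12U)
7U → rack 5 (remaining 5U)
7U → rack 6 (remaining 13U)
7U → rack 6 (remaining 6U)
7U → rack 7 (remaining 13U)
7U → rack 7 (remaining 6U)
7U → rack 8 (remaining 13U)
7U → rack 8 (remaining 6U)
6U → rack 6 (remaining 0U)
6U → rack 7 (remaining 0U)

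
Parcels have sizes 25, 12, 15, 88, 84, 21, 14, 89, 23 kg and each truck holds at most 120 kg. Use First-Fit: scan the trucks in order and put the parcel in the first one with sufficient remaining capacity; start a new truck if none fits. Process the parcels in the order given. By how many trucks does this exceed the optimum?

0

First-Fit: [25,12,15,21,14,23] [88] [84] [89] → 4 trucks.
Total size 371 kg; any packing needs at least ⌈371/120⌉ = 4 trucks.
So 4 is already optimal.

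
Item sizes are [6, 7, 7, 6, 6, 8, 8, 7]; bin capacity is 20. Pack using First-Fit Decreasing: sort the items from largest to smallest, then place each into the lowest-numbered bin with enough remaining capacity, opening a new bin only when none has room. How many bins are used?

Sorted descending: 8, 8, 7, 7, 7, 6, 6, 6.
8 → bin 1 (remaining 12)
8 → bin 1 (remaining 4)
7 → bin 2 (remaining 13)
7 → bin 2 (remaining 6)
7 → bin 3 (remaining 13)
6 → bin 2 (remaining 0)
6 → bin 3 (remaining 7)
6 → bin 3 (remaining 1)

3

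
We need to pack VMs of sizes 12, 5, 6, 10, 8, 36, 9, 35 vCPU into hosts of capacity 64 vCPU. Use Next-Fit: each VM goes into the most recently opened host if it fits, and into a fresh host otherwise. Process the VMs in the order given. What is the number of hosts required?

3

Put 12 vCPU in host 1; 52 vCPU remain.
Put 5 vCPU in host 1; 47 vCPU remain.
Put 6 vCPU in host 1; 41 vCPU remain.
Put 10 vCPU in host 1; 31 vCPU remain.
Put 8 vCPU in host 1; 23 vCPU remain.
Put 36 vCPU in host 2; 28 vCPU remain.
Put 9 vCPU in host 2; 19 vCPU remain.
Put 35 vCPU in host 3; 29 vCPU remain.
Final hosts: [12,5,6,10,8] [36,9] [35].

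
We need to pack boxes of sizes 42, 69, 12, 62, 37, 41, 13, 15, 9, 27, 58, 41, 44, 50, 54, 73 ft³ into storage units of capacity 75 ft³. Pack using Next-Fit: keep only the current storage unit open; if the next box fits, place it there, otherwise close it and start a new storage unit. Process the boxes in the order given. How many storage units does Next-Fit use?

42 ft³ → storage unit 1 (remaining 33 ft³)
69 ft³ → storage unit 2 (remaining 6 ft³)
12 ft³ → storage unit 3 (remaining 63 ft³)
62 ft³ → storage unit 3 (remaining 1 ft³)
37 ft³ → storage unit 4 (remaining 38 ft³)
41 ft³ → storage unit 5 (remaining 34 ft³)
13 ft³ → storage unit 5 (remaining 21 ft³)
15 ft³ → storage unit 5 (remaining 6 ft³)
9 ft³ → storage unit 6 (remaining 66 ft³)
27 ft³ → storage unit 6 (remaining 39 ft³)
58 ft³ → storage unit 7 (remaining 17 ft³)
41 ft³ → storage unit 8 (remaining 34 ft³)
44 ft³ → storage unit 9 (remaining 31 ft³)
50 ft³ → storage unit 10 (remaining 25 ft³)
54 ft³ → storage unit 11 (remaining 21 ft³)
73 ft³ → storage unit 12 (remaining 2 ft³)

12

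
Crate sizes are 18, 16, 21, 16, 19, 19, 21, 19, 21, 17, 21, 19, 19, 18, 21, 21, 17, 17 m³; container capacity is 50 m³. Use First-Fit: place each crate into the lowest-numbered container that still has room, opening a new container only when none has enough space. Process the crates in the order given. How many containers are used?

Put 18 m³ in container 1; 32 m³ remain.
Put 16 m³ in container 1; 16 m³ remain.
Put 21 m³ in container 2; 29 m³ remain.
Put 16 m³ in container 1; 0 m³ remain.
Put 19 m³ in container 2; 10 m³ remain.
Put 19 m³ in container 3; 31 m³ remain.
Put 21 m³ in container 3; 10 m³ remain.
Put 19 m³ in container 4; 31 m³ remain.
Put 21 m³ in container 4; 10 m³ remain.
Put 17 m³ in container 5; 33 m³ remain.
Put 21 m³ in container 5; 12 m³ remain.
Put 19 m³ in container 6; 31 m³ remain.
Put 19 m³ in container 6; 12 m³ remain.
Put 18 m³ in container 7; 32 m³ remain.
Put 21 m³ in container 7; 11 m³ remain.
Put 21 m³ in container 8; 29 m³ remain.
Put 17 m³ in container 8; 12 m³ remain.
Put 17 m³ in container 9; 33 m³ remain.

9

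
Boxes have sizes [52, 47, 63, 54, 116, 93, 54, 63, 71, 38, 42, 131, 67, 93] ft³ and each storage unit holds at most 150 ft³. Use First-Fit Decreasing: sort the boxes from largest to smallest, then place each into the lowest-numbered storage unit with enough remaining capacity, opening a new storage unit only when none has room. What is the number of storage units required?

8 storage units

Sorted descending: 131, 116, 93, 93, 71, 67, 63, 63, 54, 54, 52, 47, 42, 38.
Put 131 ft³ in storage unit 1; 19 ft³ remain.
Put 116 ft³ in storage unit 2; 34 ft³ remain.
Put 93 ft³ in storage unit 3; 57 ft³ remain.
Put 93 ft³ in storage unit 4; 57 ft³ remain.
Put 71 ft³ in storage unit 5; 79 ft³ remain.
Put 67 ft³ in storage unit 5; 12 ft³ remain.
Put 63 ft³ in storage unit 6; 87 ft³ remain.
Put 63 ft³ in storage unit 6; 24 ft³ remain.
Put 54 ft³ in storage unit 3; 3 ft³ remain.
Put 54 ft³ in storage unit 4; 3 ft³ remain.
Put 52 ft³ in storage unit 7; 98 ft³ remain.
Put 47 ft³ in storage unit 7; 51 ft³ remain.
Put 42 ft³ in storage unit 7; 9 ft³ remain.
Put 38 ft³ in storage unit 8; 112 ft³ remain.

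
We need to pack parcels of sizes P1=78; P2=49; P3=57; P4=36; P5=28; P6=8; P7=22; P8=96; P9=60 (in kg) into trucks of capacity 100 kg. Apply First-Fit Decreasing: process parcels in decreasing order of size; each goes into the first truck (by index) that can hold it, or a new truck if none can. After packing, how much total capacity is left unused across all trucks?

66

Sorted descending: 96, 78, 60, 57, 49, 36, 28, 22, 8.
Put 96 kg in truck 1; 4 kg remain.
Put 78 kg in truck 2; 22 kg remain.
Put 60 kg in truck 3; 40 kg remain.
Put 57 kg in truck 4; 43 kg remain.
Put 49 kg in truck 5; 51 kg remain.
Put 36 kg in truck 3; 4 kg remain.
Put 28 kg in truck 4; 15 kg remain.
Put 22 kg in truck 2; 0 kg remain.
Put 8 kg in truck 4; 7 kg remain.
5 trucks × 100 kg = 500 kg; used 434 kg; unused 66 kg.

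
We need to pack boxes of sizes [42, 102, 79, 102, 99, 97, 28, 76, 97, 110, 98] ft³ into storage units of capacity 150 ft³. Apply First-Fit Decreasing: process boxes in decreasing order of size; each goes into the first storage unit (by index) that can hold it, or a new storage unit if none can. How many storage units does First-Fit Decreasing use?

9 storage units

Sorted descending: 110, 102, 102, 99, 98, 97, 97, 79, 76, 42, 28.
110 ft³ → storage unit 1 (remaining 40 ft³)
102 ft³ → storage unit 2 (remaining 48 ft³)
102 ft³ → storage unit 3 (remaining 48 ft³)
99 ft³ → storage unit 4 (remaining 51 ft³)
98 ft³ → storage unit 5 (remaining 52 ft³)
97 ft³ → storage unit 6 (remaining 53 ft³)
97 ft³ → storage unit 7 (remaining 53 ft³)
79 ft³ → storage unit 8 (remaining 71 ft³)
76 ft³ → storage unit 9 (remaining 74 ft³)
42 ft³ → storage unit 2 (remaining 6 ft³)
28 ft³ → storage unit 1 (remaining 12 ft³)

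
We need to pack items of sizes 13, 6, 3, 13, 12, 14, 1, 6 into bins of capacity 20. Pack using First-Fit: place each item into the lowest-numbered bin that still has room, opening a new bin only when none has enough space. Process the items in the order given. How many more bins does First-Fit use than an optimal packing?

First-Fit: [13,6,1] [3,13] [12,6] [14] → 4 bins.
Total size 68; any packing needs at least ⌈68/20⌉ = 4 bins.
So 4 is already optimal.

0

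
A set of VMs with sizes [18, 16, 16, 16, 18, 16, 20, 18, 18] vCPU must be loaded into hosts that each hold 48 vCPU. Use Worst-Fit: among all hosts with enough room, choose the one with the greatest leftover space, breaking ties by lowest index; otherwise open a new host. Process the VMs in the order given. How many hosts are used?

Put 18 vCPU in host 1; 30 vCPU remain.
Put 16 vCPU in host 1; 14 vCPU remain.
Put 16 vCPU in host 2; 32 vCPU remain.
Put 16 vCPU in host 2; 16 vCPU remain.
Put 18 vCPU in host 3; 30 vCPU remain.
Put 16 vCPU in host 3; 14 vCPU remain.
Put 20 vCPU in host 4; 28 vCPU remain.
Put 18 vCPU in host 4; 10 vCPU remain.
Put 18 vCPU in host 5; 30 vCPU remain.

5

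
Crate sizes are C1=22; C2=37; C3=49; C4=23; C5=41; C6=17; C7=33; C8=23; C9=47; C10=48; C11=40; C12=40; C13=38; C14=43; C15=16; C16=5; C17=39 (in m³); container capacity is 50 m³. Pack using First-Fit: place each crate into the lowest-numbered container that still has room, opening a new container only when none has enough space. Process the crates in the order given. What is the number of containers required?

13 containers

container 1: place C1 (22 m³), 28 m³ left
container 2: place C2 (37 m³), 13 m³ left
container 3: place C3 (49 m³), 1 m³ left
container 1: place C4 (23 m³), 5 m³ left
container 4: place C5 (41 m³), 9 m³ left
container 5: place C6 (17 m³), 33 m³ left
container 5: place C7 (33 m³), 0 m³ left
container 6: place C8 (23 m³), 27 m³ left
container 7: place C9 (47 m³), 3 m³ left
container 8: place C10 (48 m³), 2 m³ left
container 9: place C11 (40 m³), 10 m³ left
container 10: place C12 (40 m³), 10 m³ left
container 11: place C13 (38 m³), 12 m³ left
container 12: place C14 (43 m³), 7 m³ left
container 6: place C15 (16 m³), 11 m³ left
container 1: place C16 (5 m³), 0 m³ left
container 13: place C17 (39 m³), 11 m³ left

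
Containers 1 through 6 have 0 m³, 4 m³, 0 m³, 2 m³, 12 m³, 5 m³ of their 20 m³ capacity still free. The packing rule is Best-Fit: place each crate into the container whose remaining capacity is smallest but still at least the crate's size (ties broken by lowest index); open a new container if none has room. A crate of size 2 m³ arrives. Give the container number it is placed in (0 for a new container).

Containers with room: container 2 (4 m³), container 4 (2 m³), container 5 (12 m³), container 6 (5 m³).
Tightest fit is container 4 with 2 m³ free.

4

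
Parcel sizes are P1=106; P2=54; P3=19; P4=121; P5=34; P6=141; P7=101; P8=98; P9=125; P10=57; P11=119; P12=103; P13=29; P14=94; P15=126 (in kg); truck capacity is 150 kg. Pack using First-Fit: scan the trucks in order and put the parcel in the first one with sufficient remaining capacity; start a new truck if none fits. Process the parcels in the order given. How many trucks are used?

Put P1 (106 kg) in truck 1; 44 kg remain.
Put P2 (54 kg) in truck 2; 96 kg remain.
Put P3 (19 kg) in truck 1; 25 kg remain.
Put P4 (121 kg) in truck 3; 29 kg remain.
Put P5 (34 kg) in truck 2; 62 kg remain.
Put P6 (141 kg) in truck 4; 9 kg remain.
Put P7 (101 kg) in truck 5; 49 kg remain.
Put P8 (98 kg) in truck 6; 52 kg remain.
Put P9 (125 kg) in truck 7; 25 kg remain.
Put P10 (57 kg) in truck 2; 5 kg remain.
Put P11 (119 kg) in truck 8; 31 kg remain.
Put P12 (103 kg) in truck 9; 47 kg remain.
Put P13 (29 kg) in truck 3; 0 kg remain.
Put P14 (94 kg) in truck 10; 56 kg remain.
Put P15 (126 kg) in truck 11; 24 kg remain.

11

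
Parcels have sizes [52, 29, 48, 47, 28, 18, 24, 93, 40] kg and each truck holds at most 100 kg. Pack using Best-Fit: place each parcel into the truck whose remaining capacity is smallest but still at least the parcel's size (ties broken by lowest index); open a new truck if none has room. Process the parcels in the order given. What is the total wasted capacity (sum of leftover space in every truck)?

truck 1: place 52 kg, 48 kg left
truck 1: place 29 kg, 19 kg left
truck 2: place 48 kg, 52 kg left
truck 2: place 47 kg, 5 kg left
truck 3: place 28 kg, 72 kg left
truck 1: place 18 kg, 1 kg left
truck 3: place 24 kg, 48 kg left
truck 4: place 93 kg, 7 kg left
truck 3: place 40 kg, 8 kg left
4 trucks × 100 kg = 400 kg; used 379 kg; unused 21 kg.

21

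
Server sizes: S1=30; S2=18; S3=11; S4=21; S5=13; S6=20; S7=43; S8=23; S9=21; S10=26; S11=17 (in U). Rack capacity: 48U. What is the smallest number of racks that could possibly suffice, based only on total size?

Total size = 30 + 18 + 11 + 21 + 13 + 20 + 43 + 23 + 21 + 26 + 17 = 243U.
⌈243 / 48⌉ = 6.

6 racks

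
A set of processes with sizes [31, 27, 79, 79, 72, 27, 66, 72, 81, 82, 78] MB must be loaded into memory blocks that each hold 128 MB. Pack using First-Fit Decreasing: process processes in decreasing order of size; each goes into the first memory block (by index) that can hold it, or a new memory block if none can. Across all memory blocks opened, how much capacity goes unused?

330

Sorted descending: 82, 81, 79, 79, 78, 72, 72, 66, 31, 27, 27.
82 MB → memory block 1 (remaining 46 MB)
81 MB → memory block 2 (remaining 47 MB)
79 MB → memory block 3 (remaining 49 MB)
79 MB → memory block 4 (remaining 49 MB)
78 MB → memory block 5 (remaining 50 MB)
72 MB → memory block 6 (remaining 56 MB)
72 MB → memory block 7 (remaining 56 MB)
66 MB → memory block 8 (remaining 62 MB)
31 MB → memory block 1 (remaining 15 MB)
27 MB → memory block 2 (remaining 20 MB)
27 MB → memory block 3 (remaining 22 MB)
8 memory blocks × 128 MB = 1024 MB; used 694 MB; unused 330 MB.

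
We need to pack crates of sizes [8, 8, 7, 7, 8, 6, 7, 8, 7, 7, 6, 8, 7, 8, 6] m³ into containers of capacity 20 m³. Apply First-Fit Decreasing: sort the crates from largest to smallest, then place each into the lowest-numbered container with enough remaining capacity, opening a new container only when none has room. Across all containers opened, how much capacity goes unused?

Sorted descending: 8, 8, 8, 8, 8, 8, 7, 7, 7, 7, 7, 7, 6, 6, 6.
8 m³ → container 1 (remaining 12 m³)
8 m³ → container 1 (remaining 4 m³)
8 m³ → container 2 (remaining 12 m³)
8 m³ → container 2 (remaining 4 m³)
8 m³ → container 3 (remaining 12 m³)
8 m³ → container 3 (remaining 4 m³)
7 m³ → container 4 (remaining 13 m³)
7 m³ → container 4 (remaining 6 m³)
7 m³ → container 5 (remaining 13 m³)
7 m³ → container 5 (remaining 6 m³)
7 m³ → container 6 (remaining 13 m³)
7 m³ → container 6 (remaining 6 m³)
6 m³ → container 4 (remaining 0 m³)
6 m³ → container 5 (remaining 0 m³)
6 m³ → container 6 (remaining 0 m³)
6 containers × 20 m³ = 120 m³; used 108 m³; unused 12 m³.

12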